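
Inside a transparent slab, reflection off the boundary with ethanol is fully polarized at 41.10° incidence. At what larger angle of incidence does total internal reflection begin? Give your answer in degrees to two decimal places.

θ_c ≈ 60.73°

n₂/n₁ = tan 41.10° = 0.8724; the critical angle satisfies sin θ_c = n₂/n₁.
θ_c = arcsin(0.8724) = 60.73°.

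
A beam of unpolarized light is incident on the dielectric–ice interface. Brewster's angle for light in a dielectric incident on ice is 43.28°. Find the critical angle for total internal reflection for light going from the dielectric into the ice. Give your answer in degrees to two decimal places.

tan θ_B = n₂/n₁ = tan 43.28° = 0.9417.
Total internal reflection: sin θ_c = n₂/n₁ = 0.9417.
θ_c = arcsin(0.9417) = 70.34°.

θ_c ≈ 70.34°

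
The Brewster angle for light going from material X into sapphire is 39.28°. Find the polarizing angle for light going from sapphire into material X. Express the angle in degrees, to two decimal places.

θ_B' ≈ 50.72°

The two Brewster angles are complementary: θ_B' = 90° − θ_B = 90° − 39.28° = 50.72°.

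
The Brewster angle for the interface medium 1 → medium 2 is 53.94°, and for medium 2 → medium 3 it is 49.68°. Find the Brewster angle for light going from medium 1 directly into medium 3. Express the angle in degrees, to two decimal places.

θ_B ≈ 58.29°

Each Brewster angle gives a ratio: n₂/n₁ = tan 53.94° = 1.3734, n₃/n₂ = tan 49.68° = 1.1783.
So n₃/n₁ = (n₂/n₁)(n₃/n₂) = 1.3734 × 1.1783 = 1.6183.
θ_B(1→3) = arctan(1.6183) = 58.29°.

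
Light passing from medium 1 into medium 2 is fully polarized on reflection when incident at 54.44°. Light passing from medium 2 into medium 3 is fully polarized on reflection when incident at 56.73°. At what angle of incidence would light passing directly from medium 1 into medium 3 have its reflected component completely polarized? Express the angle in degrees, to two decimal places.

θ_B ≈ 64.87°

n₂/n₁ = tan 54.44° = 1.3988 and n₃/n₂ = tan 56.73° = 1.5241.
n₃/n₁ = 2.1320. Then tan θ_B(1→3) = n₃/n₁, so θ_B(1→3) = arctan(2.1320) = 64.87°.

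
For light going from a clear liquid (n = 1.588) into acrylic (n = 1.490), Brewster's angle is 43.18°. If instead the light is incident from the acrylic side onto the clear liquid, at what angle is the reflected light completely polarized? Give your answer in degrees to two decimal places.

tan θ_B' = n₁/n₂ = 1/tan θ_B, so θ_B' = 90° − θ_B.
θ_B' = 90° − 43.18° = 46.82°.

θ_B' ≈ 46.82°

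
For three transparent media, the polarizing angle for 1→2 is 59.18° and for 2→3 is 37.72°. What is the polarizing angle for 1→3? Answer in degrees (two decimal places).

θ_B ≈ 52.36°

tan θ_B(1→2) = n₂/n₁ = tan 59.18° = 1.6762.
tan θ_B(2→3) = n₃/n₂ = tan 37.72° = 0.7734.
So n₃/n₁ = (n₂/n₁)(n₃/n₂) = 1.6762 × 0.7734 = 1.2964.
θ_B(1→3) = arctan(1.2964) = 52.36°.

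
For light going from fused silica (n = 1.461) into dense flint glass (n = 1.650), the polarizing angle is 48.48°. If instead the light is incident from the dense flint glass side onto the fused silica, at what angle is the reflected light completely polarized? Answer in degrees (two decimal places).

Reversing the direction swaps n₁ and n₂, so tan θ_B' = 1/tan θ_B and θ_B' = 90° − θ_B.
Hence θ_B' = 90° − 48.48° = 41.52°.

θ_B' ≈ 41.52°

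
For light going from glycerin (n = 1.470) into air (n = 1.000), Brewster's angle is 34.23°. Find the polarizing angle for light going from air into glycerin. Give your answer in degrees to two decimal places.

The two Brewster angles are complementary: θ_B' = 90° − θ_B = 90° − 34.23° = 55.77°.

θ_B' ≈ 55.77°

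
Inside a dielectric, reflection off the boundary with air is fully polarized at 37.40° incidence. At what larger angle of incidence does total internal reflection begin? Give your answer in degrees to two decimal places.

n₂/n₁ = tan 37.40° = 0.7646; the critical angle satisfies sin θ_c = n₂/n₁.
θ_c = arcsin(0.7646) = 49.87°.

θ_c ≈ 49.87°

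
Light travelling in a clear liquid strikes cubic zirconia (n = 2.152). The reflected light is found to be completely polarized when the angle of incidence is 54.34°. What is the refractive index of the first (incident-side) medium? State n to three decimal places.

n ≈ 1.544

Full polarization of the reflected beam means tan θ_B = n₂/n₁, where n₁ is the incident medium (a clear liquid).
n₁ = n₂ / tan θ_B = 2.152 / tan 54.34° = 1.544.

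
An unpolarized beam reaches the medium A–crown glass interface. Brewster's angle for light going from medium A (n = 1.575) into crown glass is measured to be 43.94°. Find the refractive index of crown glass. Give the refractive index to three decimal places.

n ≈ 1.518

At Brewster's angle, tan θ_B = n₂/n₁ with n₁ on the incident side (medium A) and n₂ on the transmitted side (crown glass).
n₂ = n₁ tan θ_B = 1.575 × tan 43.94° = 1.518.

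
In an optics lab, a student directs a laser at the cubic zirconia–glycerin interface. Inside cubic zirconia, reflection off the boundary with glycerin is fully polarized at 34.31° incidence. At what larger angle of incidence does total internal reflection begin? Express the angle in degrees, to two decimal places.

θ_c ≈ 43.03°

tan θ_B = n₂/n₁ = tan 34.31° = 0.6824.
Total internal reflection: sin θ_c = n₂/n₁ = 0.6824.
θ_c = arcsin(0.6824) = 43.03°.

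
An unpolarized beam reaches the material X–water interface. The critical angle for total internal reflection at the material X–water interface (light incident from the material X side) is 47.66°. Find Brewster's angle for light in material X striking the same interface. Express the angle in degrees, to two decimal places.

At the critical angle sin θ_c = n₂/n₁, giving n₂/n₁ = sin 47.66° = 0.7392.
Then tan θ_B = n₂/n₁ = 0.7392, so θ_B = arctan 0.7392 = 36.47°.

θ_B ≈ 36.47°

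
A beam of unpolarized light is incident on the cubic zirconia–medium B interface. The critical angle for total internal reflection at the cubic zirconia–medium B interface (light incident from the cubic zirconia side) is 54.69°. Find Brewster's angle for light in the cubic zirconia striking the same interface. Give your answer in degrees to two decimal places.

sin θ_c = n₂/n₁, so n₂/n₁ = sin 54.69° = 0.8160.
Brewster: tan θ_B = n₂/n₁ = 0.8160.
θ_B = arctan(0.8160) = 39.22°.

θ_B ≈ 39.22°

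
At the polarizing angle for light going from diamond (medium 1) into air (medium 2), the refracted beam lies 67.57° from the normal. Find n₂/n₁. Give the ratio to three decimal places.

n₂/n₁ ≈ 0.413

At Brewster incidence θ_B = 90° − θ_t = 90° − 67.57° = 22.43°.
tan θ_B = n₂/n₁, so n₂/n₁ = tan 22.43° = 0.413.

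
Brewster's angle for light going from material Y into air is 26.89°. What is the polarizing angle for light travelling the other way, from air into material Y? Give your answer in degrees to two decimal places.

tan θ_B' = n₁/n₂ = 1/tan θ_B, so θ_B' = 90° − θ_B.
θ_B' = 90° − 26.89° = 63.11°.

θ_B' ≈ 63.11°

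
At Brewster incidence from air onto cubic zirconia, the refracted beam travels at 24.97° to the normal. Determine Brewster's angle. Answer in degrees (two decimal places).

Since the reflected and refracted rays are at right angles at the polarizing angle, θ_B + θ_t = 90°.
θ_B = 90° − 24.97° = 65.03°.

θ_B ≈ 65.03°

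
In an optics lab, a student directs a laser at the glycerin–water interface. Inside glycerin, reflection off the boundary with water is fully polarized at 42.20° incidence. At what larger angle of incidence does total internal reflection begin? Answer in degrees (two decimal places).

θ_c ≈ 65.06°

n₂/n₁ = tan 42.20° = 0.9067; the critical angle satisfies sin θ_c = n₂/n₁.
θ_c = arcsin(0.9067) = 65.06°.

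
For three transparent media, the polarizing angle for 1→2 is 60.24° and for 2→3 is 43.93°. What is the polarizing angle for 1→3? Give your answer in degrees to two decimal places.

tan θ_B(1→2) = n₂/n₁ = tan 60.24° = 1.7489.
tan θ_B(2→3) = n₃/n₂ = tan 43.93° = 0.9633.
Multiplying, n₃/n₁ = 1.7489 × 0.9633 = 1.6848, and θ_B(1→3) = arctan 1.6848 = 59.31°.

θ_B ≈ 59.31°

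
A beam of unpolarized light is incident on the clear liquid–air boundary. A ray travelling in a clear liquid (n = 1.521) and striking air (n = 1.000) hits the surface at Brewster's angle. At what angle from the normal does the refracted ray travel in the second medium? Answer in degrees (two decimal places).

θ_t ≈ 56.68°

tan θ_B = n₂/n₁ = 1.000/1.521 = 0.6575, so θ_B = 33.32°.
The refracted ray is perpendicular to the reflected ray, so θ_t = 90° − θ_B = 56.68°.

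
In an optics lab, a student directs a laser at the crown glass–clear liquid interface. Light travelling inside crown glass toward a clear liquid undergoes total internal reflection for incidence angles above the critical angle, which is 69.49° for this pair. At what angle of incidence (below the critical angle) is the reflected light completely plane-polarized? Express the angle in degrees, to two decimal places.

θ_B ≈ 43.13°

n₂/n₁ = sin θ_c = sin 69.49° = 0.9366.
tan θ_B equals the same ratio, so θ_B = arctan(0.9366) = 43.13°.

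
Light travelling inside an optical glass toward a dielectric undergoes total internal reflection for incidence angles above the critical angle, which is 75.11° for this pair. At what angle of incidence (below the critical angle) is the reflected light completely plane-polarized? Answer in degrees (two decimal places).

n₂/n₁ = sin θ_c = sin 75.11° = 0.9664.
tan θ_B equals the same ratio, so θ_B = arctan(0.9664) = 44.02°.

θ_B ≈ 44.02°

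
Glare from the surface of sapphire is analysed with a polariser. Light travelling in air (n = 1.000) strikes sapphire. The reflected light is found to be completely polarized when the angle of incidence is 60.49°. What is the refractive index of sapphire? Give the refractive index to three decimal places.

n ≈ 1.767

Brewster's law: tan θ_B = n₂/n₁ (light incident in air, refracted into sapphire).
n₂ = n₁ tan θ_B = 1.000 × tan 60.49° = 1.767.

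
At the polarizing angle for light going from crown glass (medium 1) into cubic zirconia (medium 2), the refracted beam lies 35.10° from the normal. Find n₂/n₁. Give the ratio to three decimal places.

θ_B + θ_t = 90°, so θ_B = 90° − 35.10° = 54.90°.
tan θ_B = n₂/n₁, so n₂/n₁ = tan 54.90° = 1.423.

n₂/n₁ ≈ 1.423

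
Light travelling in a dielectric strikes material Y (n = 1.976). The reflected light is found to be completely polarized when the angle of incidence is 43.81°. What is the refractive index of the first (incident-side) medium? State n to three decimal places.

Full polarization of the reflected beam means tan θ_B = n₂/n₁, where n₁ is the incident medium (a dielectric).
n₁ = n₂ / tan θ_B = 1.976 / tan 43.81° = 2.060.

n ≈ 2.060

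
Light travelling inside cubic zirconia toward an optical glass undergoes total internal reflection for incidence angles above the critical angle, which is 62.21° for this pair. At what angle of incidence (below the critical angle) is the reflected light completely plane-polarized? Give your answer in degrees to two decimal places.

sin θ_c = n₂/n₁, so n₂/n₁ = sin 62.21° = 0.8847.
Brewster: tan θ_B = n₂/n₁ = 0.8847.
θ_B = arctan(0.8847) = 41.50°.

θ_B ≈ 41.50°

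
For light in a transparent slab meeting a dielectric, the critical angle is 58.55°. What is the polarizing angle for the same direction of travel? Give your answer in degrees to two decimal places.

θ_B ≈ 40.47°

At the critical angle sin θ_c = n₂/n₁, giving n₂/n₁ = sin 58.55° = 0.8531.
Then tan θ_B = n₂/n₁ = 0.8531, so θ_B = arctan 0.8531 = 40.47°.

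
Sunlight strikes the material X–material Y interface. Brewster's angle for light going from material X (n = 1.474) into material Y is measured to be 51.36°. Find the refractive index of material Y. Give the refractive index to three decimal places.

Full polarization of the reflected beam means tan θ_B = n₂/n₁, where n₁ is the incident medium (material X).
n₂ = n₁ tan θ_B = 1.474 × tan 51.36° = 1.844.

n ≈ 1.844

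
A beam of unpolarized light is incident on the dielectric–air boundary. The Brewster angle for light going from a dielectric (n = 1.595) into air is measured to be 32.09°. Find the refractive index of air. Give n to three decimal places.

n ≈ 1.000

Brewster's law: tan θ_B = n₂/n₁ (light incident in a dielectric, refracted into air).
n₂ = n₁ tan θ_B = 1.595 × tan 32.09° = 1.000.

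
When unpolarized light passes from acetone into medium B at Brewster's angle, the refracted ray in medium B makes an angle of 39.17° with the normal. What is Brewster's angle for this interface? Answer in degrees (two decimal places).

Brewster's condition makes the reflected and refracted beams perpendicular: θ_B + θ_t = 90°.
So θ_B = 90° − θ_t = 90° − 39.17° = 50.83°.

θ_B ≈ 50.83°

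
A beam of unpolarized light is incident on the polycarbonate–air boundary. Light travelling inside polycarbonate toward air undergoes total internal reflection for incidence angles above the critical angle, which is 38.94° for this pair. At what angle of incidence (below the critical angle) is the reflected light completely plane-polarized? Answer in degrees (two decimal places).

At the critical angle sin θ_c = n₂/n₁, giving n₂/n₁ = sin 38.94° = 0.6285.
Then tan θ_B = n₂/n₁ = 0.6285, so θ_B = arctan 0.6285 = 32.15°.

θ_B ≈ 32.15°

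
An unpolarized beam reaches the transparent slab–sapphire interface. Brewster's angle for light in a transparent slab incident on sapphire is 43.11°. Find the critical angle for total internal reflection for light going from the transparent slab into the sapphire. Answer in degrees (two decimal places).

n₂/n₁ = tan 43.11° = 0.9361; the critical angle satisfies sin θ_c = n₂/n₁.
θ_c = arcsin(0.9361) = 69.41°.

θ_c ≈ 69.41°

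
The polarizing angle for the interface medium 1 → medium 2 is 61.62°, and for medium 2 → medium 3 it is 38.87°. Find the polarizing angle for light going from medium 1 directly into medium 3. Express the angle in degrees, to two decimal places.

n₂/n₁ = tan 61.62° = 1.8510 and n₃/n₂ = tan 38.87° = 0.8060.
So n₃/n₁ = (n₂/n₁)(n₃/n₂) = 1.8510 × 0.8060 = 1.4920.
θ_B(1→3) = arctan(1.4920) = 56.17°.

θ_B ≈ 56.17°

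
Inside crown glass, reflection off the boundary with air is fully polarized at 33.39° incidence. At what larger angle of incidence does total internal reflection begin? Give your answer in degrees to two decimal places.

θ_c ≈ 41.23°

n₂/n₁ = tan 33.39° = 0.6591; the critical angle satisfies sin θ_c = n₂/n₁.
θ_c = arcsin(0.6591) = 41.23°.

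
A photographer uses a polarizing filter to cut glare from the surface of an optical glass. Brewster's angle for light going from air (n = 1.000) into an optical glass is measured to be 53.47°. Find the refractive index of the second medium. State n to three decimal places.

n ≈ 1.350

At Brewster's angle, tan θ_B = n₂/n₁ with n₁ on the incident side (air) and n₂ on the transmitted side (an optical glass).
n₂ = n₁ tan θ_B = 1.000 × tan 53.47° = 1.350.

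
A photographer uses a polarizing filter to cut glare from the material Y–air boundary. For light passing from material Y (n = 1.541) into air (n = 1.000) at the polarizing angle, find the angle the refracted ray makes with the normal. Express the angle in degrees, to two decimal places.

θ_t ≈ 57.02°

First find Brewster's angle: tan θ_B = 1.000/1.541 = 0.6489, giving θ_B = 32.98°.
Since θ_B + θ_t = 90° at Brewster incidence, θ_t = 90° − 32.98° = 57.02°.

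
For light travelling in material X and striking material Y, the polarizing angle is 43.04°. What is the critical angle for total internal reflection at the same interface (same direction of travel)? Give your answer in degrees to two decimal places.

θ_c ≈ 69.04°

tan θ_B = n₂/n₁ = tan 43.04° = 0.9338.
Total internal reflection: sin θ_c = n₂/n₁ = 0.9338.
θ_c = arcsin(0.9338) = 69.04°.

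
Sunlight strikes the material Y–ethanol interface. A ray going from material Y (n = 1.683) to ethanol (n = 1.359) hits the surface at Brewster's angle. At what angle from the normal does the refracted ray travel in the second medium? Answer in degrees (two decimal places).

θ_B = arctan(n₂/n₁) = arctan(1.359/1.683) = 38.92°.
The refracted ray is perpendicular to the reflected ray, so θ_t = 90° − θ_B = 51.08°.

θ_t ≈ 51.08°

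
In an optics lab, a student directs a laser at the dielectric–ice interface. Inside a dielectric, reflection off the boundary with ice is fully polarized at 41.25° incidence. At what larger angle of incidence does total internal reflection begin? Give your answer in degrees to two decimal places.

θ_c ≈ 61.28°

tan θ_B = n₂/n₁ = tan 41.25° = 0.8770.
Total internal reflection: sin θ_c = n₂/n₁ = 0.8770.
θ_c = arcsin(0.8770) = 61.28°.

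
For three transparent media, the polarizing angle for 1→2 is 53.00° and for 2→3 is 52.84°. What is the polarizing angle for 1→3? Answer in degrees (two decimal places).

θ_B ≈ 60.27°

Each Brewster angle gives a ratio: n₂/n₁ = tan 53.00° = 1.3270, n₃/n₂ = tan 52.84° = 1.3194.
Multiplying, n₃/n₁ = 1.3270 × 1.3194 = 1.7509, and θ_B(1→3) = arctan 1.7509 = 60.27°.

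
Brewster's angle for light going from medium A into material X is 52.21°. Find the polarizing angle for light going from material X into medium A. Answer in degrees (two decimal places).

θ_B' ≈ 37.79°

tan θ_B' = n₁/n₂ = 1/tan θ_B, so θ_B' = 90° − θ_B.
θ_B' = 90° − 52.21° = 37.79°.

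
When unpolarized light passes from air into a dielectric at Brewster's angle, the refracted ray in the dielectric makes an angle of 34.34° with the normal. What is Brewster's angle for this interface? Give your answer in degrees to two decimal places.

θ_B ≈ 55.66°

Since the reflected and refracted rays are at right angles at the polarizing angle, θ_B + θ_t = 90°.
So θ_B = 90° − θ_t = 90° − 34.34° = 55.66°.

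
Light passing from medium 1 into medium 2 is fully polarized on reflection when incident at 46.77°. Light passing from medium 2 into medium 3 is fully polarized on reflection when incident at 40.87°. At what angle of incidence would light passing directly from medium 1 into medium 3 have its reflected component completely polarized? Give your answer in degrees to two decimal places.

θ_B ≈ 42.63°

n₂/n₁ = tan 46.77° = 1.0638 and n₃/n₂ = tan 40.87° = 0.8653.
So n₃/n₁ = (n₂/n₁)(n₃/n₂) = 1.0638 × 0.8653 = 0.9205.
θ_B(1→3) = arctan(0.9205) = 42.63°.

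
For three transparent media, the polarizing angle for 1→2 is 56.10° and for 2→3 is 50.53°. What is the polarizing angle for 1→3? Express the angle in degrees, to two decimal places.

Each Brewster angle gives a ratio: n₂/n₁ = tan 56.10° = 1.4882, n₃/n₂ = tan 50.53° = 1.2144.
Multiplying, n₃/n₁ = 1.4882 × 1.2144 = 1.8072, and θ_B(1→3) = arctan 1.8072 = 61.04°.

θ_B ≈ 61.04°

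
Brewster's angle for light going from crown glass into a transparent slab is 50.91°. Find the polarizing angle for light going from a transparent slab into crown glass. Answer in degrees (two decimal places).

θ_B' ≈ 39.09°

The two Brewster angles are complementary: θ_B' = 90° − θ_B = 90° − 50.91° = 39.09°.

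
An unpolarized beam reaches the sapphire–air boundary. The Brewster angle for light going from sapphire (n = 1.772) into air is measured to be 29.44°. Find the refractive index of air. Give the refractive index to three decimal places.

Full polarization of the reflected beam means tan θ_B = n₂/n₁, where n₁ is the incident medium (sapphire).
n₂ = n₁ tan θ_B = 1.772 × tan 29.44° = 1.000.

n ≈ 1.000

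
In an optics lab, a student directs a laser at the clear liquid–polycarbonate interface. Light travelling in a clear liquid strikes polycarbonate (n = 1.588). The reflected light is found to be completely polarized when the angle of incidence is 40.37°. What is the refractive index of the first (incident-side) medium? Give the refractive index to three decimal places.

Brewster's law: tan θ_B = n₂/n₁ (light incident in a clear liquid, refracted into polycarbonate).
n₁ = n₂ / tan θ_B = 1.588 / tan 40.37° = 1.868.

n ≈ 1.868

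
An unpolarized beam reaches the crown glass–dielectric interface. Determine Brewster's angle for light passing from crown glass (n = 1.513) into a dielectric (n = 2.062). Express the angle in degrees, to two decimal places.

θ_B ≈ 53.73°

tan θ_B = n₂/n₁ = 2.062/1.513 = 1.3629.
θ_B = arctan(1.3629) = 53.73°.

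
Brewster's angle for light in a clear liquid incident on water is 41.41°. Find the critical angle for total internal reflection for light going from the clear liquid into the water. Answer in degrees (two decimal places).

θ_c ≈ 61.88°

From Brewster, n₂/n₁ = tan θ_B = tan 41.41° = 0.8819.
Then sin θ_c = n₂/n₁ = 0.8819, so θ_c = arcsin 0.8819 = 61.88°.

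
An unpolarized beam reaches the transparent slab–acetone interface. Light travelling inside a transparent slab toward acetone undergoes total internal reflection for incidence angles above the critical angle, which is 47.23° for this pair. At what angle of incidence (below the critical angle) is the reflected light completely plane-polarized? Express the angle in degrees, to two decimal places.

θ_B ≈ 36.28°

n₂/n₁ = sin θ_c = sin 47.23° = 0.7341.
tan θ_B equals the same ratio, so θ_B = arctan(0.7341) = 36.28°.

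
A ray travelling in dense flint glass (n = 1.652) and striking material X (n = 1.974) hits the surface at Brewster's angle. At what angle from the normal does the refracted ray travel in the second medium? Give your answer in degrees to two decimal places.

θ_t ≈ 39.93°

θ_B = arctan(n₂/n₁) = arctan(1.974/1.652) = 50.07°.
At Brewster's angle the reflected and refracted rays are perpendicular, so θ_t = 90° − θ_B = 90° − 50.07° = 39.93°.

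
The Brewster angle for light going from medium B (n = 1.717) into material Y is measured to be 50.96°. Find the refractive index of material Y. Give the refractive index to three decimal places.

n ≈ 2.117

Brewster's law: tan θ_B = n₂/n₁ (light incident in medium B, refracted into material Y).
n₂ = n₁ tan θ_B = 1.717 × tan 50.96° = 2.117.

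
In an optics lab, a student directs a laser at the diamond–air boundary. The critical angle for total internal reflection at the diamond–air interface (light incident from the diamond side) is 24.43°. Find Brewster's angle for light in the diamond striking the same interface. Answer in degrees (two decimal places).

sin θ_c = n₂/n₁, so n₂/n₁ = sin 24.43° = 0.4136.
Brewster: tan θ_B = n₂/n₁ = 0.4136.
θ_B = arctan(0.4136) = 22.47°.

θ_B ≈ 22.47°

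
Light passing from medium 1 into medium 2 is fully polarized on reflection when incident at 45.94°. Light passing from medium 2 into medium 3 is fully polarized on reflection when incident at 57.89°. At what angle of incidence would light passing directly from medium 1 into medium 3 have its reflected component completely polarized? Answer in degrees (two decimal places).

θ_B ≈ 58.73°

Each Brewster angle gives a ratio: n₂/n₁ = tan 45.94° = 1.0334, n₃/n₂ = tan 57.89° = 1.5935.
Multiplying, n₃/n₁ = 1.0334 × 1.5935 = 1.6467, and θ_B(1→3) = arctan 1.6467 = 58.73°.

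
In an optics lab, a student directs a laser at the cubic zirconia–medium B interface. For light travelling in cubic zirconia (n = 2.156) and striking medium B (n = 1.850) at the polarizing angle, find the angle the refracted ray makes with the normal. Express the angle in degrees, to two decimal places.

θ_B = arctan(n₂/n₁) = arctan(1.850/2.156) = 40.63°.
At Brewster's angle the reflected and refracted rays are perpendicular, so θ_t = 90° − θ_B = 90° − 40.63° = 49.37°.

θ_t ≈ 49.37°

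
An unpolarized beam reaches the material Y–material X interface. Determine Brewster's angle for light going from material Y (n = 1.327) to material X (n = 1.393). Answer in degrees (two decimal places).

Here n₂/n₁ = 1.393/1.327 = 1.0497, and Brewster's law gives tan θ_B = n₂/n₁.
So θ_B = arctan 1.0497 = 46.39°.

θ_B ≈ 46.39°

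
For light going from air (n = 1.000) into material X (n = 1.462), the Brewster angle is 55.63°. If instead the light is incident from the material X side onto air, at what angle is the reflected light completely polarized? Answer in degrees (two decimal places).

tan θ_B' = n₁/n₂ = 1/tan θ_B, so θ_B' = 90° − θ_B.
θ_B' = 90° − 55.63° = 34.37°.

θ_B' ≈ 34.37°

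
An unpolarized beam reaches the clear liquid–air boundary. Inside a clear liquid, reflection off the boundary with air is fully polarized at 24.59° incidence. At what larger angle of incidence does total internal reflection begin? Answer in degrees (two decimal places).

θ_c ≈ 27.23°

n₂/n₁ = tan 24.59° = 0.4576; the critical angle satisfies sin θ_c = n₂/n₁.
θ_c = arcsin(0.4576) = 27.23°.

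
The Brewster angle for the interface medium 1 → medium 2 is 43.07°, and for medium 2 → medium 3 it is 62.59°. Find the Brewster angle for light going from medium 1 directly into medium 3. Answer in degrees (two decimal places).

Each Brewster angle gives a ratio: n₂/n₁ = tan 43.07° = 0.9348, n₃/n₂ = tan 62.59° = 1.9284.
So n₃/n₁ = (n₂/n₁)(n₃/n₂) = 0.9348 × 1.9284 = 1.8026.
θ_B(1→3) = arctan(1.8026) = 60.98°.

θ_B ≈ 60.98°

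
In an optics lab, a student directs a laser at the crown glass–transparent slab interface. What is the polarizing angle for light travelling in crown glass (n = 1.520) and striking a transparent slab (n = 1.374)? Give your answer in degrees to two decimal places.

tan θ_B = n₂/n₁ = 1.374/1.520 = 0.9039.
θ_B = arctan(0.9039) = 42.11°.

θ_B ≈ 42.11°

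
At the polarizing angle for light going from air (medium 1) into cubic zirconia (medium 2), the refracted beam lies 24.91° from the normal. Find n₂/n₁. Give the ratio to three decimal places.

n₂/n₁ ≈ 2.153

θ_B + θ_t = 90°, so θ_B = 90° − 24.91° = 65.09°.
Then n₂/n₁ = tan θ_B = tan 65.09° = 2.153.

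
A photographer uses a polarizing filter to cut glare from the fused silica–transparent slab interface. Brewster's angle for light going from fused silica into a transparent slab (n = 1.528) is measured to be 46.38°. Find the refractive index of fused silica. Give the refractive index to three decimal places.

n ≈ 1.456

At Brewster's angle, tan θ_B = n₂/n₁ with n₁ on the incident side (fused silica) and n₂ on the transmitted side (a transparent slab).
n₁ = n₂ / tan θ_B = 1.528 / tan 46.38° = 1.456.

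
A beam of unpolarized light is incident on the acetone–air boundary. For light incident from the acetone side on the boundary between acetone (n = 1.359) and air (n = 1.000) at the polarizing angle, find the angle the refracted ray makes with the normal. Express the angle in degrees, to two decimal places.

θ_t ≈ 53.65°

tan θ_B = n₂/n₁ = 1.000/1.359 = 0.7358, so θ_B = 36.35°.
At Brewster's angle the reflected and refracted rays are perpendicular, so θ_t = 90° − θ_B = 90° − 36.35° = 53.65°.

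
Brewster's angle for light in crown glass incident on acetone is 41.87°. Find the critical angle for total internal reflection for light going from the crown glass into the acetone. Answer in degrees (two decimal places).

tan θ_B = n₂/n₁ = tan 41.87° = 0.8963.
Total internal reflection: sin θ_c = n₂/n₁ = 0.8963.
θ_c = arcsin(0.8963) = 63.68°.

θ_c ≈ 63.68°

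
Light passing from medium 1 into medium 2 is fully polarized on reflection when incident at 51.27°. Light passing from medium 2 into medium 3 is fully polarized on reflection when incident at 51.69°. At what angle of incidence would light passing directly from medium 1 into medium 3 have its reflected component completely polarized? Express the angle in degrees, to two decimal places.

θ_B ≈ 57.64°

n₂/n₁ = tan 51.27° = 1.2469 and n₃/n₂ = tan 51.69° = 1.2658.
Multiplying, n₃/n₁ = 1.2469 × 1.2658 = 1.5782, and θ_B(1→3) = arctan 1.5782 = 57.64°.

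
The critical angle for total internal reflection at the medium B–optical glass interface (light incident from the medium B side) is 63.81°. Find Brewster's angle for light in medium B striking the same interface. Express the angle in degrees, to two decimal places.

n₂/n₁ = sin θ_c = sin 63.81° = 0.8973.
tan θ_B equals the same ratio, so θ_B = arctan(0.8973) = 41.90°.

θ_B ≈ 41.90°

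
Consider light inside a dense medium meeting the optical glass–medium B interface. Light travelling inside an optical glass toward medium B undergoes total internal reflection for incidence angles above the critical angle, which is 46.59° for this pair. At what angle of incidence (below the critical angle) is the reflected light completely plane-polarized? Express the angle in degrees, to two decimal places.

θ_B ≈ 36.00°

sin θ_c = n₂/n₁, so n₂/n₁ = sin 46.59° = 0.7265.
Brewster: tan θ_B = n₂/n₁ = 0.7265.
θ_B = arctan(0.7265) = 36.00°.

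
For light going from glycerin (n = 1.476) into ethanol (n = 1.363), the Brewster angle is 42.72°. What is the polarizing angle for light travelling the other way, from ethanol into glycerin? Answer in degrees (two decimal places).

tan θ_B' = n₁/n₂ = 1/tan θ_B, so θ_B' = 90° − θ_B.
θ_B' = 90° − 42.72° = 47.28°.

θ_B' ≈ 47.28°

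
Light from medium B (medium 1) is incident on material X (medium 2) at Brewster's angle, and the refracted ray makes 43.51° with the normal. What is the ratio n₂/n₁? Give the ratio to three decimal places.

n₂/n₁ ≈ 1.053

At Brewster incidence θ_B = 90° − θ_t = 90° − 43.51° = 46.49°.
Then n₂/n₁ = tan θ_B = tan 46.49° = 1.053.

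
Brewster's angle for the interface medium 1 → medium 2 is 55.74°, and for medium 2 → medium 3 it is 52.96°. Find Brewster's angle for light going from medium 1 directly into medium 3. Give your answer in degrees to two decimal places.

Each Brewster angle gives a ratio: n₂/n₁ = tan 55.74° = 1.4681, n₃/n₂ = tan 52.96° = 1.3251.
Multiplying, n₃/n₁ = 1.4681 × 1.3251 = 1.9455, and θ_B(1→3) = arctan 1.9455 = 62.80°.

θ_B ≈ 62.80°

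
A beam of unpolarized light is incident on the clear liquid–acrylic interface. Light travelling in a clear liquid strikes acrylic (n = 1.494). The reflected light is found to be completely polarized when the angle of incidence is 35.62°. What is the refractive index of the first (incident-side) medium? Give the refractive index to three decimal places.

Brewster's law: tan θ_B = n₂/n₁ (light incident in a clear liquid, refracted into acrylic).
n₁ = n₂ / tan θ_B = 1.494 / tan 35.62° = 2.085.

n ≈ 2.085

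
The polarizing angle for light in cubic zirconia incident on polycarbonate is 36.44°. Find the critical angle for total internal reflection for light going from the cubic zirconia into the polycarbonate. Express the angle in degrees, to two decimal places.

n₂/n₁ = tan 36.44° = 0.7383; the critical angle satisfies sin θ_c = n₂/n₁.
θ_c = arcsin(0.7383) = 47.59°.

θ_c ≈ 47.59°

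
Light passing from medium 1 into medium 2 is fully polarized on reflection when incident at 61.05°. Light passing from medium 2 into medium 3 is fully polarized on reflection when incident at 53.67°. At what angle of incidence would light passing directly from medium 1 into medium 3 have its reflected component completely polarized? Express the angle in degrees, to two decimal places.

n₂/n₁ = tan 61.05° = 1.8078 and n₃/n₂ = tan 53.67° = 1.3598.
Multiplying, n₃/n₁ = 1.8078 × 1.3598 = 2.4583, and θ_B(1→3) = arctan 2.4583 = 67.86°.

θ_B ≈ 67.86°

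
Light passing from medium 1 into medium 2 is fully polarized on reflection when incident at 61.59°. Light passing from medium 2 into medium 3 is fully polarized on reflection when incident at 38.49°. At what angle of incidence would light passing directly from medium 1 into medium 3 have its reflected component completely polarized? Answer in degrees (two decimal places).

Each Brewster angle gives a ratio: n₂/n₁ = tan 61.59° = 1.8487, n₃/n₂ = tan 38.49° = 0.7952.
So n₃/n₁ = (n₂/n₁)(n₃/n₂) = 1.8487 × 0.7952 = 1.4700.
θ_B(1→3) = arctan(1.4700) = 55.77°.

θ_B ≈ 55.77°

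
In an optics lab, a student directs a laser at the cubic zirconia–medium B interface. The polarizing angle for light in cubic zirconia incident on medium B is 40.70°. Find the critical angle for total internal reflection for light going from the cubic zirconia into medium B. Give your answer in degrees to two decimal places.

θ_c ≈ 59.33°

n₂/n₁ = tan 40.70° = 0.8601; the critical angle satisfies sin θ_c = n₂/n₁.
θ_c = arcsin(0.8601) = 59.33°.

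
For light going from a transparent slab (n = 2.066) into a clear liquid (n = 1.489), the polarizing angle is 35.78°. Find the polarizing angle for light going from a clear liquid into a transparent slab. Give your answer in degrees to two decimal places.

Reversing the direction swaps n₁ and n₂, so tan θ_B' = 1/tan θ_B and θ_B' = 90° − θ_B.
Hence θ_B' = 90° − 35.78° = 54.22°.

θ_B' ≈ 54.22°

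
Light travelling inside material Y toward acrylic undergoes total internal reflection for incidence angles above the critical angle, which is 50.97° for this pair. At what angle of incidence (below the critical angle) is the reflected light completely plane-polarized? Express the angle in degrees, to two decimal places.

θ_B ≈ 37.84°

At the critical angle sin θ_c = n₂/n₁, giving n₂/n₁ = sin 50.97° = 0.7768.
Then tan θ_B = n₂/n₁ = 0.7768, so θ_B = arctan 0.7768 = 37.84°.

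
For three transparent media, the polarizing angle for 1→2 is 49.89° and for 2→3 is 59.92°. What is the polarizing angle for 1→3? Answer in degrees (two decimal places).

tan θ_B(1→2) = n₂/n₁ = tan 49.89° = 1.1871.
tan θ_B(2→3) = n₃/n₂ = tan 59.92° = 1.7265.
Multiplying, n₃/n₁ = 1.1871 × 1.7265 = 2.0495, and θ_B(1→3) = arctan 2.0495 = 63.99°.

θ_B ≈ 63.99°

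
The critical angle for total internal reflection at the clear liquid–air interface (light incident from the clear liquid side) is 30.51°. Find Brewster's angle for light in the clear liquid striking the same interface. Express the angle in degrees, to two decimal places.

θ_B ≈ 26.92°

At the critical angle sin θ_c = n₂/n₁, giving n₂/n₁ = sin 30.51° = 0.5077.
Then tan θ_B = n₂/n₁ = 0.5077, so θ_B = arctan 0.5077 = 26.92°.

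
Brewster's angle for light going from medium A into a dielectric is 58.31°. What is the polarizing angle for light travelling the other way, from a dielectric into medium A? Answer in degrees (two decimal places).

The two Brewster angles are complementary: θ_B' = 90° − θ_B = 90° − 58.31° = 31.69°.

θ_B' ≈ 31.69°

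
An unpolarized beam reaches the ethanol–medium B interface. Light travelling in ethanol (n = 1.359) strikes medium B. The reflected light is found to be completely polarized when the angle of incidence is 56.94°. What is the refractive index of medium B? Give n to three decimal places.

Full polarization of the reflected beam means tan θ_B = n₂/n₁, where n₁ is the incident medium (ethanol).
n₂ = n₁ tan θ_B = 1.359 × tan 56.94° = 2.088.

n ≈ 2.088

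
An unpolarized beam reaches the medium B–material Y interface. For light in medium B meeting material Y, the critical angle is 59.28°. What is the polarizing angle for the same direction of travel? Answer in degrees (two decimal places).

θ_B ≈ 40.68°

n₂/n₁ = sin θ_c = sin 59.28° = 0.8597.
tan θ_B equals the same ratio, so θ_B = arctan(0.8597) = 40.68°.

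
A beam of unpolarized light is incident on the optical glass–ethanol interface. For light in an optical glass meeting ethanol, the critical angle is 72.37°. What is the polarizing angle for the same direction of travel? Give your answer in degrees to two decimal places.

n₂/n₁ = sin θ_c = sin 72.37° = 0.9530.
tan θ_B equals the same ratio, so θ_B = arctan(0.9530) = 43.62°.

θ_B ≈ 43.62°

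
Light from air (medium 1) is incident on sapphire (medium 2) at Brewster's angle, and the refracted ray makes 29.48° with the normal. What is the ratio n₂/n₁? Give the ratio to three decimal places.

n₂/n₁ ≈ 1.769

θ_B + θ_t = 90°, so θ_B = 90° − 29.48° = 60.52°.
tan θ_B = n₂/n₁, so n₂/n₁ = tan 60.52° = 1.769.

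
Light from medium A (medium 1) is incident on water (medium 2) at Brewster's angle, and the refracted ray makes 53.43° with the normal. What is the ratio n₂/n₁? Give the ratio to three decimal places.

At Brewster incidence θ_B = 90° − θ_t = 90° − 53.43° = 36.57°.
tan θ_B = n₂/n₁, so n₂/n₁ = tan 36.57° = 0.742.

n₂/n₁ ≈ 0.742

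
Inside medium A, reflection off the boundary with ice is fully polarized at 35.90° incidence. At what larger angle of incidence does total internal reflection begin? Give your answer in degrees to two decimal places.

θ_c ≈ 46.38°

n₂/n₁ = tan 35.90° = 0.7239; the critical angle satisfies sin θ_c = n₂/n₁.
θ_c = arcsin(0.7239) = 46.38°.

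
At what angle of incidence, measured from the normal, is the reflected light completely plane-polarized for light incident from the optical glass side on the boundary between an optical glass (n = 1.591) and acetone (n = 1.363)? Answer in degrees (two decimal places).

θ_B ≈ 40.59°

The reflected p-component vanishes when tan θ_B = n₂/n₁.
Brewster's condition: tan θ_B = n₂/n₁ = 1.363/1.591 = 0.8567.
θ_B = arctan(0.8567) = 40.59°.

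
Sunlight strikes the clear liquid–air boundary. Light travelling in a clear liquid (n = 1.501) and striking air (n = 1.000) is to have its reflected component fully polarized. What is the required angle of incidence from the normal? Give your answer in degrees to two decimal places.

θ_B ≈ 33.67°

At Brewster's angle the reflected and refracted rays are perpendicular, which with Snell's law gives tan θ_B = n₂/n₁.
Here n₂/n₁ = 1.000/1.501 = 0.6662, and Brewster's law gives tan θ_B = n₂/n₁.
θ_B = arctan(0.6662) = 33.67°.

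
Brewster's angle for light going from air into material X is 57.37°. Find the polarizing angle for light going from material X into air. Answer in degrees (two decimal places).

The two Brewster angles are complementary: θ_B' = 90° − θ_B = 90° − 57.37° = 32.63°.

θ_B' ≈ 32.63°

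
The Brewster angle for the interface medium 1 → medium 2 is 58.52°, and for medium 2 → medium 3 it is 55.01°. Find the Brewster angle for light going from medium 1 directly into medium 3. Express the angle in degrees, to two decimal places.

θ_B ≈ 66.80°

n₂/n₁ = tan 58.52° = 1.6331 and n₃/n₂ = tan 55.01° = 1.4287.
Multiplying, n₃/n₁ = 1.6331 × 1.4287 = 2.3332, and θ_B(1→3) = arctan 2.3332 = 66.80°.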